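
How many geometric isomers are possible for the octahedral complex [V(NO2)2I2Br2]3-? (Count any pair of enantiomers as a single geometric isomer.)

5

Working through the distinct placements yields 5 geometric isomers: NO2 trans, I trans, Br trans; NO2 cis, I cis, Br trans; NO2 trans, I cis, Br cis; NO2 cis, I cis, Br cis (chiral); NO2 cis, I trans, Br cis.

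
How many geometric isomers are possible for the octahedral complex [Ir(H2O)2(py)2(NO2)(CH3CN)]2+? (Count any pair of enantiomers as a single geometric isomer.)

6

An octahedron has six vertices in three trans pairs; every non-trans pair is cis.
Systematic placement gives 6 geometric isomers: H2O cis, py trans; H2O cis, py cis (3 arrangements, 2 chiral); H2O trans, py trans; H2O trans, py cis.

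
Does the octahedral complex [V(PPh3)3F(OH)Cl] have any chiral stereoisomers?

In an octahedral complex each vertex has one trans partner and four cis neighbours.
Working through the distinct placements yields 4 geometric isomers: PPh3 mer (3 arrangements); PPh3 fac (chiral).
One of these lacks any improper symmetry element and so occurs as an enantiomeric pair, giving 4 + 1 = 5 stereoisomers in total.

yes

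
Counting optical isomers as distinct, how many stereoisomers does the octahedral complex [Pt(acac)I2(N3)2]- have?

4

The six octahedral sites form three mutually perpendicular trans pairs.
Each acac is bidentate and must span two cis positions.
The distinct arrangements are (3 in all): I trans, N3 cis; I cis, N3 cis (chiral); I cis, N3 trans.
One of these lacks any improper symmetry element and so occurs as an enantiomeric pair, giving 3 + 1 = 4 stereoisomers in total.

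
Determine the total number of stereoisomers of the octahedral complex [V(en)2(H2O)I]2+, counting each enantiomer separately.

3

Each en is bidentate and must span two cis positions.
Systematic placement gives 2 geometric isomers: H2O and I mutually trans; H2O and I mutually cis (chiral).
One of these lacks any improper symmetry element and so occurs as an enantiomeric pair, giving 2 + 1 = 3 stereoisomers in total.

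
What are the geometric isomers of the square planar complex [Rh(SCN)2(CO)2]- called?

cis and trans

In a square planar complex each vertex has one trans partner and two cis neighbours.
Systematic placement gives 2 geometric isomers: SCN cis; SCN trans.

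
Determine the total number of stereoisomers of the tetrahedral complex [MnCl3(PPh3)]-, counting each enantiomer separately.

1

Only one geometric arrangement is possible.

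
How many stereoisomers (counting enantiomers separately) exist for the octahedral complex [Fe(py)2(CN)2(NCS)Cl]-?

In an octahedral complex each vertex has one trans partner and four cis neighbours.
Systematic placement gives 6 geometric isomers: py trans, CN trans; py cis, CN trans; py trans, CN cis; py cis, CN cis (3 arrangements, 2 chiral).
Of these, 2 lack any improper symmetry element and so occur as enantiomeric pairs, giving 6 + 2 = 8 stereoisomers in total.

8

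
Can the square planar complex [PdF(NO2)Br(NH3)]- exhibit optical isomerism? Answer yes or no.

A square has two trans pairs of vertices; adjacent vertices are cis.
Systematic placement gives 3 geometric isomers: (Br/NH3 trans, F/NO2 trans); (Br/NO2 trans, F/NH3 trans); (Br/F trans, NH3/NO2 trans).
Each arrangement has an internal mirror plane or centre of symmetry, so none is chiral.

no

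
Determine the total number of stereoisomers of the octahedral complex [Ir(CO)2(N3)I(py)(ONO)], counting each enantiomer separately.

In an octahedral complex each vertex has one trans partner and four cis neighbours.
Placing the ligands in turn and identifying arrangements related by rotation or reflection leaves 9 distinct geometric isomers.
Of these, 6 lack any improper symmetry element and so occur as enantiomeric pairs, giving 9 + 6 = 15 stereoisomers in total.

15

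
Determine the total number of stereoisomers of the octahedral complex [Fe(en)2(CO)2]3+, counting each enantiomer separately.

3

Each en is bidentate and must span two cis positions.
Working through the distinct placements yields 2 geometric isomers: CO trans; CO cis (chiral).
One of these lacks any improper symmetry element and so occurs as an enantiomeric pair, giving 2 + 1 = 3 stereoisomers in total.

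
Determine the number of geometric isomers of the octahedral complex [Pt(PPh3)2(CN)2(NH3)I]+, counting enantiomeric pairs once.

6

In an octahedral complex each vertex has one trans partner and four cis neighbours.
There are 6 geometric isomers: PPh3 trans, CN trans; PPh3 cis, CN trans; PPh3 trans, CN cis; PPh3 cis, CN cis (3 arrangements, 2 chiral).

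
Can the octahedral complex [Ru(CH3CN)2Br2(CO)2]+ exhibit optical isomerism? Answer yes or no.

An octahedron has six vertices in three trans pairs; every non-trans pair is cis.
The distinct arrangements are (5 in all): CH3CN trans, Br trans, CO trans; CH3CN cis, Br trans, CO cis; CH3CN cis, Br cis, CO trans; CH3CN cis, Br cis, CO cis (chiral); CH3CN trans, Br cis, CO cis.
One of these lacks any improper symmetry element and so occurs as an enantiomeric pair, giving 5 + 1 = 6 stereoisomers in total.

yes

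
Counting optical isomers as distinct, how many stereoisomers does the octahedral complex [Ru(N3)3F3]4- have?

2

The six octahedral sites form three mutually perpendicular trans pairs.
The distinct arrangements are (2 in all): N3 mer; N3 fac.
Each arrangement has an internal mirror plane or centre of symmetry, so none is chiral.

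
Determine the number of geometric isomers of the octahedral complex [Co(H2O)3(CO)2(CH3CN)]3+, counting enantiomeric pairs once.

3

An octahedron has six vertices in three trans pairs; every non-trans pair is cis.
Systematic placement gives 3 geometric isomers: H2O mer, CO cis; H2O mer, CO trans; H2O fac, CO cis.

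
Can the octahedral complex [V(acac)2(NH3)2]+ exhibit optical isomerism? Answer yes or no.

The six octahedral sites form three mutually perpendicular trans pairs.
Each acac is bidentate and must span two cis positions.
Working through the distinct placements yields 2 geometric isomers: NH3 trans; NH3 cis (chiral).
One of these lacks any improper symmetry element and so occurs as an enantiomeric pair, giving 2 + 1 = 3 stereoisomers in total.

yes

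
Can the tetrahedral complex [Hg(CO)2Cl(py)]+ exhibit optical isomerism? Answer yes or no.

no

In a tetrahedral complex all four positions are equivalent and every pair of ligands is adjacent — there is no cis/trans distinction.
Only one geometric arrangement is possible.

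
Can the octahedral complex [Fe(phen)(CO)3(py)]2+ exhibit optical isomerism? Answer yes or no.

no

The six octahedral sites form three mutually perpendicular trans pairs.
Each phen is bidentate and must span two cis positions.
Systematic placement gives 2 geometric isomers: CO mer; CO fac.
Each arrangement has an internal mirror plane or centre of symmetry, so none is chiral.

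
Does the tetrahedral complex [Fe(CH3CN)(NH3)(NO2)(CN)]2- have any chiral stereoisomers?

In a tetrahedral complex all four positions are equivalent and every pair of ligands is adjacent — there is no cis/trans distinction.
Only one geometric arrangement is possible; it has no improper symmetry element, so it exists as a pair of enantiomers (2 stereoisomers).

yes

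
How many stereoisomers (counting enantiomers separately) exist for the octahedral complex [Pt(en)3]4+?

2

An octahedron has six vertices in three trans pairs; every non-trans pair is cis.
Each en is bidentate and must span two cis positions.
Only one geometric arrangement is possible; it has no improper symmetry element, so it exists as a pair of enantiomers (2 stereoisomers).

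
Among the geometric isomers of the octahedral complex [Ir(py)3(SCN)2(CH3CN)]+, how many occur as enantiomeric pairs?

The distinct arrangements are (3 in all): py mer, SCN cis; py mer, SCN trans; py fac, SCN cis.
Each arrangement has an internal mirror plane or centre of symmetry, so none is chiral.

0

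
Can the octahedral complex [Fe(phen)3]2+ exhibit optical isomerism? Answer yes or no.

The six octahedral sites form three mutually perpendicular trans pairs.
Each phen is bidentate and must span two cis positions.
Only one geometric arrangement is possible; it has no improper symmetry element, so it exists as a pair of enantiomers (2 stereoisomers).

yes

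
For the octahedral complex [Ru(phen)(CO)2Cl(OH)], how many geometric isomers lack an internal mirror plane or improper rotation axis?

An octahedron has six vertices in three trans pairs; every non-trans pair is cis.
Each phen is bidentate and must span two cis positions.
Systematic placement gives 4 geometric isomers: CO trans; CO cis (3 arrangements, 2 chiral).
Of these, 2 lack any improper symmetry element and so occur as enantiomeric pairs, giving 4 + 2 = 6 stereoisomers in total.

2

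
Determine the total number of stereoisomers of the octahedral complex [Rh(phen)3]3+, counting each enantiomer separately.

Each phen is bidentate and must span two cis positions.
Only one geometric arrangement is possible; it has no improper symmetry element, so it exists as a pair of enantiomers (2 stereoisomers).

2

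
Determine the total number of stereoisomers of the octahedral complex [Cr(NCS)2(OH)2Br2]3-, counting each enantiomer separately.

6

In an octahedral complex each vertex has one trans partner and four cis neighbours.
There are 5 geometric isomers: NCS trans, OH trans, Br trans; NCS cis, OH cis, Br trans; NCS cis, OH trans, Br cis; NCS cis, OH cis, Br cis (chiral); NCS trans, OH cis, Br cis.
One of these lacks any improper symmetry element and so occurs as an enantiomeric pair, giving 5 + 1 = 6 stereoisomers in total.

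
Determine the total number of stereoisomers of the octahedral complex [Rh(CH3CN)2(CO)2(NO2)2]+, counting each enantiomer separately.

6

Systematic placement gives 5 geometric isomers: CH3CN trans, CO trans, NO2 trans; CH3CN trans, CO cis, NO2 cis; CH3CN cis, CO cis, NO2 trans; CH3CN cis, CO cis, NO2 cis (chiral); CH3CN cis, CO trans, NO2 cis.
One of these lacks any improper symmetry element and so occurs as an enantiomeric pair, giving 5 + 1 = 6 stereoisomers in total.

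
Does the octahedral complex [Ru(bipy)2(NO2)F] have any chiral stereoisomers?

The six octahedral sites form three mutually perpendicular trans pairs.
Each bipy is bidentate and must span two cis positions.
The distinct arrangements are (2 in all): NO2 and F mutually trans; NO2 and F mutually cis (chiral).
One of these lacks any improper symmetry element and so occurs as an enantiomeric pair, giving 2 + 1 = 3 stereoisomers in total.

yes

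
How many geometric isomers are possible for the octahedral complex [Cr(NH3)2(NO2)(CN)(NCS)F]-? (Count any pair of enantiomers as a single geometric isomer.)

9

Systematic enumeration (placing each ligand type in turn and discarding arrangements equivalent by rotation or reflection) gives 9 geometric isomers.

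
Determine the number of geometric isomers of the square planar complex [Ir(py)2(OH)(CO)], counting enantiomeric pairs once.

2

Systematic placement gives 2 geometric isomers: py cis; py trans.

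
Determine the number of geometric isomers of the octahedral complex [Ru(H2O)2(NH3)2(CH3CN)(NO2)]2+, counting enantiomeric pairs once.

6

In an octahedral complex each vertex has one trans partner and four cis neighbours.
Systematic placement gives 6 geometric isomers: H2O cis, NH3 cis (3 arrangements, 2 chiral); H2O cis, NH3 trans; H2O trans, NH3 cis; H2O trans, NH3 trans.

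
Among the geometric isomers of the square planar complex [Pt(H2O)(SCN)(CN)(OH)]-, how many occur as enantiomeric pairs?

A square has two trans pairs of vertices; adjacent vertices are cis.
The distinct arrangements are (3 in all): (CN/OH trans, H2O/SCN trans); (CN/SCN trans, H2O/OH trans); (CN/H2O trans, OH/SCN trans).
Each arrangement has an internal mirror plane or centre of symmetry, so none is chiral.

0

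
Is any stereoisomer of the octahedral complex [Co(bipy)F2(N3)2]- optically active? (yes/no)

yes

In an octahedral complex each vertex has one trans partner and four cis neighbours.
Each bipy is bidentate and must span two cis positions.
The distinct arrangements are (3 in all): F trans, N3 cis; F cis, N3 cis (chiral); F cis, N3 trans.
One of these lacks any improper symmetry element and so occurs as an enantiomeric pair, giving 3 + 1 = 4 stereoisomers in total.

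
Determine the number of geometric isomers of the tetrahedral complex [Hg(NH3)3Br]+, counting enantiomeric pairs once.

Only one geometric arrangement is possible.

1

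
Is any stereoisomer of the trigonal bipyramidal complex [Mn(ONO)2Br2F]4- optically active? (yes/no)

A trigonal bipyramid has two axial and three equatorial sites, which are chemically inequivalent.
Placing the ligands in turn and identifying arrangements related by rotation or reflection leaves 5 distinct geometric isomers.
One of these lacks any improper symmetry element and so occurs as an enantiomeric pair, giving 5 + 1 = 6 stereoisomers in total.

yes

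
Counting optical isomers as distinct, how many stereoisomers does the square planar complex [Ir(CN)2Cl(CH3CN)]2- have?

2

A square has two trans pairs of vertices; adjacent vertices are cis.
There are 2 geometric isomers: CN cis; CN trans.
Each arrangement has an internal mirror plane or centre of symmetry, so none is chiral.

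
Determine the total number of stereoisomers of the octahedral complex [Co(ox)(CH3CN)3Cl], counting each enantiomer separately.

Each ox is bidentate and must span two cis positions.
There are 2 geometric isomers: CH3CN mer; CH3CN fac.
Each arrangement has an internal mirror plane or centre of symmetry, so none is chiral.

2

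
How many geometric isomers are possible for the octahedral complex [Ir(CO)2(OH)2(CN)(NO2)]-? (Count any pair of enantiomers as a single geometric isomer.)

6

An octahedron has six vertices in three trans pairs; every non-trans pair is cis.
Systematic placement gives 6 geometric isomers: CO cis, OH trans; CO cis, OH cis (3 arrangements, 2 chiral); CO trans, OH trans; CO trans, OH cis.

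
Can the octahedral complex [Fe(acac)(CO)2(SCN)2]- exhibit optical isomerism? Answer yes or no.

yes

An octahedron has six vertices in three trans pairs; every non-trans pair is cis.
Each acac is bidentate and must span two cis positions.
There are 3 geometric isomers: CO trans, SCN cis; CO cis, SCN cis (chiral); CO cis, SCN trans.
One of these lacks any improper symmetry element and so occurs as an enantiomeric pair, giving 3 + 1 = 4 stereoisomers in total.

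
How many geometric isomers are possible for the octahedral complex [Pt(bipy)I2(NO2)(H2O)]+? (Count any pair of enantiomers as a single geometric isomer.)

Each bipy is bidentate and must span two cis positions.
Systematic placement gives 4 geometric isomers: I cis (3 arrangements, 2 chiral); I trans.

4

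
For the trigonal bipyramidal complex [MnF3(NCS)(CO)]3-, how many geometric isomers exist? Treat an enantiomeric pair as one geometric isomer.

The distinct arrangements are (4 in all): NCS equatorial, CO axial; NCS axial, CO axial; NCS equatorial, CO equatorial; NCS axial, CO equatorial.

4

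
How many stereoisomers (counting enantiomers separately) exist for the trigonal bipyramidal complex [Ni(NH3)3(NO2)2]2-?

Working through the distinct placements yields 3 geometric isomers: NO2 both equatorial; NO2 one axial, one equatorial; NO2 both axial.
Each arrangement has an internal mirror plane or centre of symmetry, so none is chiral.

3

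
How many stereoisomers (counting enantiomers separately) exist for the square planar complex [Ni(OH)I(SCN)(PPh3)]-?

Working through the distinct placements yields 3 geometric isomers: (I/PPh3 trans, OH/SCN trans); (I/SCN trans, OH/PPh3 trans); (I/OH trans, PPh3/SCN trans).
Each arrangement has an internal mirror plane or centre of symmetry, so none is chiral.

3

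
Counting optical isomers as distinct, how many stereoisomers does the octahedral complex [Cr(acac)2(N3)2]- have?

3

The six octahedral sites form three mutually perpendicular trans pairs.
Each acac is bidentate and must span two cis positions.
Working through the distinct placements yields 2 geometric isomers: N3 trans; N3 cis (chiral).
One of these lacks any improper symmetry element and so occurs as an enantiomeric pair, giving 2 + 1 = 3 stereoisomers in total.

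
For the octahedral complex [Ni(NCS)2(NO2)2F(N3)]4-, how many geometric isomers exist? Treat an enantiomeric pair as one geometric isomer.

Systematic placement gives 6 geometric isomers: NCS trans, NO2 trans; NCS cis, NO2 cis (3 arrangements, 2 chiral); NCS cis, NO2 trans; NCS trans, NO2 cis.

6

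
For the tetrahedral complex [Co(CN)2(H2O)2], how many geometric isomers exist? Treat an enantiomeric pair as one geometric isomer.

1

All four vertices of a tetrahedron are equivalent and mutually adjacent, so cis/trans isomerism cannot arise.
Only one geometric arrangement is possible.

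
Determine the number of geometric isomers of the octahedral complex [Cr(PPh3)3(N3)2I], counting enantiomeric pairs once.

In an octahedral complex each vertex has one trans partner and four cis neighbours.
Systematic placement gives 3 geometric isomers: PPh3 mer, N3 cis; PPh3 mer, N3 trans; PPh3 fac, N3 cis.

3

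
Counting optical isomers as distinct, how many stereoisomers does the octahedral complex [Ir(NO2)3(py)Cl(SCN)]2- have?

5

In an octahedral complex each vertex has one trans partner and four cis neighbours.
There are 4 geometric isomers: NO2 mer (3 arrangements); NO2 fac (chiral).
One of these lacks any improper symmetry element and so occurs as an enantiomeric pair, giving 4 + 1 = 5 stereoisomers in total.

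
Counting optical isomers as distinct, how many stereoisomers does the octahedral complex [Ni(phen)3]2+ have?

2

Each phen is bidentate and must span two cis positions.
Only one geometric arrangement is possible; it has no improper symmetry element, so it exists as a pair of enantiomers (2 stereoisomers).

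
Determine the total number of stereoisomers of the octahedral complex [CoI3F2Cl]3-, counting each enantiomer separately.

In an octahedral complex each vertex has one trans partner and four cis neighbours.
There are 3 geometric isomers: I mer, F cis; I mer, F trans; I fac, F cis.
Each arrangement has an internal mirror plane or centre of symmetry, so none is chiral.

3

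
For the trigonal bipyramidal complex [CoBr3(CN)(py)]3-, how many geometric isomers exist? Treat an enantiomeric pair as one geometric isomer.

4

Working through the distinct placements yields 4 geometric isomers: CN equatorial, py equatorial; CN axial, py equatorial; CN equatorial, py axial; CN axial, py axial.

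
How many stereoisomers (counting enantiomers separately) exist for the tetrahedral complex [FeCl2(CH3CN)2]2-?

All four vertices of a tetrahedron are equivalent and mutually adjacent, so cis/trans isomerism cannot arise.
Only one geometric arrangement is possible.

1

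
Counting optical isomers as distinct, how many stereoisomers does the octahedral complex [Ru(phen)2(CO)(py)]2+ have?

An octahedron has six vertices in three trans pairs; every non-trans pair is cis.
Each phen is bidentate and must span two cis positions.
Systematic placement gives 2 geometric isomers: CO and py mutually cis (chiral); CO and py mutually trans.
One of these lacks any improper symmetry element and so occurs as an enantiomeric pair, giving 2 + 1 = 3 stereoisomers in total.

3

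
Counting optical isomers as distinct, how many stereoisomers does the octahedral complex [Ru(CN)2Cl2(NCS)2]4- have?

The six octahedral sites form three mutually perpendicular trans pairs.
Systematic placement gives 5 geometric isomers: CN trans, Cl trans, NCS trans; CN trans, Cl cis, NCS cis; CN cis, Cl cis, NCS trans; CN cis, Cl cis, NCS cis (chiral); CN cis, Cl trans, NCS cis.
One of these lacks any improper symmetry element and so occurs as an enantiomeric pair, giving 5 + 1 = 6 stereoisomers in total.

6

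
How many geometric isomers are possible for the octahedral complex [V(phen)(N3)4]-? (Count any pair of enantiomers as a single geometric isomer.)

1

The six octahedral sites form three mutually perpendicular trans pairs.
Each phen is bidentate and must span two cis positions.
Only one geometric arrangement is possible.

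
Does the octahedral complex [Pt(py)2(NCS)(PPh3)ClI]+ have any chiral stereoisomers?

yes

In an octahedral complex each vertex has one trans partner and four cis neighbours.
Exhaustive case analysis gives 9 geometric isomers.
Of these, 6 lack any improper symmetry element and so occur as enantiomeric pairs, giving 9 + 6 = 15 stereoisomers in total.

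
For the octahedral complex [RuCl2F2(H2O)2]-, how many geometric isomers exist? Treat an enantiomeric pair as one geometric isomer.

5

In an octahedral complex each vertex has one trans partner and four cis neighbours.
There are 5 geometric isomers: Cl trans, F trans, H2O trans; Cl trans, F cis, H2O cis; Cl cis, F cis, H2O trans; Cl cis, F cis, H2O cis (chiral); Cl cis, F trans, H2O cis.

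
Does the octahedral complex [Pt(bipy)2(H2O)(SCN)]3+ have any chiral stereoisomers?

Each bipy is bidentate and must span two cis positions.
Working through the distinct placements yields 2 geometric isomers: H2O and SCN mutually trans; H2O and SCN mutually cis (chiral).
One of these lacks any improper symmetry element and so occurs as an enantiomeric pair, giving 2 + 1 = 3 stereoisomers in total.

yes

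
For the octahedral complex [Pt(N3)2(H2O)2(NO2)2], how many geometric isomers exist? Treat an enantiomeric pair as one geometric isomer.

In an octahedral complex each vertex has one trans partner and four cis neighbours.
There are 5 geometric isomers: N3 trans, H2O trans, NO2 trans; N3 cis, H2O trans, NO2 cis; N3 cis, H2O cis, NO2 trans; N3 cis, H2O cis, NO2 cis (chiral); N3 trans, H2O cis, NO2 cis.

5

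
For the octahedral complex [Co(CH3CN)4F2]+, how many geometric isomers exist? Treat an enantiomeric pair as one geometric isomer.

In an octahedral complex each vertex has one trans partner and four cis neighbours.
The distinct arrangements are (2 in all): F trans; F cis.

2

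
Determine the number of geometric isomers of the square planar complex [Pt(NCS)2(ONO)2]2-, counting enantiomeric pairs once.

2

In a square planar complex each vertex has one trans partner and two cis neighbours.
The distinct arrangements are (2 in all): NCS cis; NCS trans.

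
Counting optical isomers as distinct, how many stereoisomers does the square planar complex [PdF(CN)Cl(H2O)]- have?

In a square planar complex each vertex has one trans partner and two cis neighbours.
There are 3 geometric isomers: (CN/F trans, Cl/H2O trans); (CN/H2O trans, Cl/F trans); (CN/Cl trans, F/H2O trans).
Each arrangement has an internal mirror plane or centre of symmetry, so none is chiral.

3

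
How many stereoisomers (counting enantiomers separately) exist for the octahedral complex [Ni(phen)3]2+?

2

Each phen is bidentate and must span two cis positions.
Only one geometric arrangement is possible; it has no improper symmetry element, so it exists as a pair of enantiomers (2 stereoisomers).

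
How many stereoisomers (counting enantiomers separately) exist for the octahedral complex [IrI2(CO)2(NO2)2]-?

6

The six octahedral sites form three mutually perpendicular trans pairs.
Systematic placement gives 5 geometric isomers: I trans, CO trans, NO2 trans; I cis, CO trans, NO2 cis; I cis, CO cis, NO2 trans; I cis, CO cis, NO2 cis (chiral); I trans, CO cis, NO2 cis.
One of these lacks any improper symmetry element and so occurs as an enantiomeric pair, giving 5 + 1 = 6 stereoisomers in total.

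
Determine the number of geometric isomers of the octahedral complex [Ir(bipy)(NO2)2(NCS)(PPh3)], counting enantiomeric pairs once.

An octahedron has six vertices in three trans pairs; every non-trans pair is cis.
Each bipy is bidentate and must span two cis positions.
Working through the distinct placements yields 4 geometric isomers: NO2 cis (3 arrangements, 2 chiral); NO2 trans.

4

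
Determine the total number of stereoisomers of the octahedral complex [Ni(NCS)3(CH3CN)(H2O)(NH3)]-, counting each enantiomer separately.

5

An octahedron has six vertices in three trans pairs; every non-trans pair is cis.
The distinct arrangements are (4 in all): NCS mer (3 arrangements); NCS fac (chiral).
One of these lacks any improper symmetry element and so occurs as an enantiomeric pair, giving 4 + 1 = 5 stereoisomers in total.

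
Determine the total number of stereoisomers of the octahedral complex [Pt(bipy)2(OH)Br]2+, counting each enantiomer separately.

3

Each bipy is bidentate and must span two cis positions.
The distinct arrangements are (2 in all): OH and Br mutually trans; OH and Br mutually cis (chiral).
One of these lacks any improper symmetry element and so occurs as an enantiomeric pair, giving 2 + 1 = 3 stereoisomers in total.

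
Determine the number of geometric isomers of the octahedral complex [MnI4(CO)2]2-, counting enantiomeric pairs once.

Working through the distinct placements yields 2 geometric isomers: CO trans; CO cis.

2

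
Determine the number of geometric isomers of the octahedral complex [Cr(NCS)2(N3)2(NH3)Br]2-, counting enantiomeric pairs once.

6

There are 6 geometric isomers: NCS cis, N3 cis (3 arrangements, 2 chiral); NCS trans, N3 cis; NCS cis, N3 trans; NCS trans, N3 trans.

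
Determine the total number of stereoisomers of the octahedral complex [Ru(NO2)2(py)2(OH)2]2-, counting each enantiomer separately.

Systematic placement gives 5 geometric isomers: NO2 trans, py trans, OH trans; NO2 trans, py cis, OH cis; NO2 cis, py trans, OH cis; NO2 cis, py cis, OH cis (chiral); NO2 cis, py cis, OH trans.
One of these lacks any improper symmetry element and so occurs as an enantiomeric pair, giving 5 + 1 = 6 stereoisomers in total.

6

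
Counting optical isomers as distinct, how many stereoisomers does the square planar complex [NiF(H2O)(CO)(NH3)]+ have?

3

In a square planar complex each vertex has one trans partner and two cis neighbours.
Systematic placement gives 3 geometric isomers: (CO/H2O trans, F/NH3 trans); (CO/NH3 trans, F/H2O trans); (CO/F trans, H2O/NH3 trans).
Each arrangement has an internal mirror plane or centre of symmetry, so none is chiral.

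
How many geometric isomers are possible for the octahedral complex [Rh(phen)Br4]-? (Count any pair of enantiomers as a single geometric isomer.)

The six octahedral sites form three mutually perpendicular trans pairs.
Each phen is bidentate and must span two cis positions.
Only one geometric arrangement is possible.

1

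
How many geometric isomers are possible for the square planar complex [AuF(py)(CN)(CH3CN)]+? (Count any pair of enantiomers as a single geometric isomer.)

A square has two trans pairs of vertices; adjacent vertices are cis.
Working through the distinct placements yields 3 geometric isomers: (CH3CN/F trans, CN/py trans); (CH3CN/py trans, CN/F trans); (CH3CN/CN trans, F/py trans).

3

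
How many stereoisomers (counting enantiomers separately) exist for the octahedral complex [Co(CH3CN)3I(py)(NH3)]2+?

An octahedron has six vertices in three trans pairs; every non-trans pair is cis.
The distinct arrangements are (4 in all): CH3CN mer (3 arrangements); CH3CN fac (chiral).
One of these lacks any improper symmetry element and so occurs as an enantiomeric pair, giving 4 + 1 = 5 stereoisomers in total.

5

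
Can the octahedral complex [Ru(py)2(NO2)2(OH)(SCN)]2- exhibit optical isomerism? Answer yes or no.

yes

Working through the distinct placements yields 6 geometric isomers: py trans, NO2 trans; py cis, NO2 trans; py trans, NO2 cis; py cis, NO2 cis (3 arrangements, 2 chiral).
Of these, 2 lack any improper symmetry element and so occur as enantiomeric pairs, giving 6 + 2 = 8 stereoisomers in total.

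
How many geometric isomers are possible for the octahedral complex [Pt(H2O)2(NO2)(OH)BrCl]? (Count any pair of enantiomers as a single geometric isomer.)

Exhaustive case analysis gives 9 geometric isomers.

9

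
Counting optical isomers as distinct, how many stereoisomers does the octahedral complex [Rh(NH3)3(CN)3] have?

2

The six octahedral sites form three mutually perpendicular trans pairs.
The distinct arrangements are (2 in all): NH3 mer; NH3 fac.
Each arrangement has an internal mirror plane or centre of symmetry, so none is chiral.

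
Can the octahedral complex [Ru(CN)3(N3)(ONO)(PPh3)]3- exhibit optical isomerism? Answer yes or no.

There are 4 geometric isomers: CN mer (3 arrangements); CN fac (chiral).
One of these lacks any improper symmetry element and so occurs as an enantiomeric pair, giving 4 + 1 = 5 stereoisomers in total.

yes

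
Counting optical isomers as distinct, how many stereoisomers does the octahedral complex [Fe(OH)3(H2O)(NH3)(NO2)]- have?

5

In an octahedral complex each vertex has one trans partner and four cis neighbours.
The distinct arrangements are (4 in all): OH mer (3 arrangements); OH fac (chiral).
One of these lacks any improper symmetry element and so occurs as an enantiomeric pair, giving 4 + 1 = 5 stereoisomers in total.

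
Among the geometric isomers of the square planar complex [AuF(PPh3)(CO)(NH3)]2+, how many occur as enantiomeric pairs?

In a square planar complex each vertex has one trans partner and two cis neighbours.
There are 3 geometric isomers: (CO/NH3 trans, F/PPh3 trans); (CO/PPh3 trans, F/NH3 trans); (CO/F trans, NH3/PPh3 trans).
Each arrangement has an internal mirror plane or centre of symmetry, so none is chiral.

0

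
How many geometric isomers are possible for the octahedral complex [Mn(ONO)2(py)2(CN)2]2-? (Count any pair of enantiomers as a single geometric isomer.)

5

The distinct arrangements are (5 in all): ONO trans, py trans, CN trans; ONO cis, py cis, CN trans; ONO cis, py trans, CN cis; ONO cis, py cis, CN cis (chiral); ONO trans, py cis, CN cis.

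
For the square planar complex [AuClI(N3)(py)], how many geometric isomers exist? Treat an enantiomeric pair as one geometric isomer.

3

There are 3 geometric isomers: (Cl/N3 trans, I/py trans); (Cl/py trans, I/N3 trans); (Cl/I trans, N3/py trans).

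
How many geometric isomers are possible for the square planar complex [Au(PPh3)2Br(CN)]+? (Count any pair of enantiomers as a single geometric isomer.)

A square has two trans pairs of vertices; adjacent vertices are cis.
Systematic placement gives 2 geometric isomers: PPh3 cis; PPh3 trans.

2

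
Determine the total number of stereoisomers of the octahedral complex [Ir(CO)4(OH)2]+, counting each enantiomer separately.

In an octahedral complex each vertex has one trans partner and four cis neighbours.
Working through the distinct placements yields 2 geometric isomers: OH trans; OH cis.
Each arrangement has an internal mirror plane or centre of symmetry, so none is chiral.

2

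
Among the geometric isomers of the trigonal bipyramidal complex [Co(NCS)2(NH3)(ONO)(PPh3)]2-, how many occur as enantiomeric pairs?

In a trigonal bipyramid the two axial positions differ from the three equatorial ones.
Exhaustive case analysis gives 7 geometric isomers.
Of these, 3 lack any improper symmetry element and so occur as enantiomeric pairs, giving 7 + 3 = 10 stereoisomers in total.

3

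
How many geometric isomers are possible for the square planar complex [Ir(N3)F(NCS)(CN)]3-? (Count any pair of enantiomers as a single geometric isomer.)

3

In a square planar complex each vertex has one trans partner and two cis neighbours.
Working through the distinct placements yields 3 geometric isomers: (CN/N3 trans, F/NCS trans); (CN/NCS trans, F/N3 trans); (CN/F trans, N3/NCS trans).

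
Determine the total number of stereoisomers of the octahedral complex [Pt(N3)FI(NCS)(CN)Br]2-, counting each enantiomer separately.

30

Placing the ligands in turn and identifying arrangements related by rotation or reflection leaves 15 distinct geometric isomers.
Of these, 15 lack any improper symmetry element and so occur as enantiomeric pairs, giving 15 + 15 = 30 stereoisomers in total.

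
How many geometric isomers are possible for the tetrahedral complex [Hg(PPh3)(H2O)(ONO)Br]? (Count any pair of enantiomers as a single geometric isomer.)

Only one geometric arrangement is possible; it has no improper symmetry element, so it exists as a pair of enantiomers (2 stereoisomers).

1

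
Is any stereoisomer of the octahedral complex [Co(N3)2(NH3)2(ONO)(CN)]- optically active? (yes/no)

yes

In an octahedral complex each vertex has one trans partner and four cis neighbours.
There are 6 geometric isomers: N3 cis, NH3 cis (3 arrangements, 2 chiral); N3 cis, NH3 trans; N3 trans, NH3 cis; N3 trans, NH3 trans.
Of these, 2 lack any improper symmetry element and so occur as enantiomeric pairs, giving 6 + 2 = 8 stereoisomers in total.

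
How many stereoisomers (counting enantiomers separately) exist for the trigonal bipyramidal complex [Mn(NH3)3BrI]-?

4

A trigonal bipyramid has two axial and three equatorial sites, which are chemically inequivalent.
Systematic placement gives 4 geometric isomers: Br axial, I axial; Br axial, I equatorial; Br equatorial, I axial; Br equatorial, I equatorial.
Each arrangement has an internal mirror plane or centre of symmetry, so none is chiral.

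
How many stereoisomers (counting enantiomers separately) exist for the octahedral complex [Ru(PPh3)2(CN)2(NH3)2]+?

6

An octahedron has six vertices in three trans pairs; every non-trans pair is cis.
There are 5 geometric isomers: PPh3 trans, CN trans, NH3 trans; PPh3 cis, CN trans, NH3 cis; PPh3 trans, CN cis, NH3 cis; PPh3 cis, CN cis, NH3 cis (chiral); PPh3 cis, CN cis, NH3 trans.
One of these lacks any improper symmetry element and so occurs as an enantiomeric pair, giving 5 + 1 = 6 stereoisomers in total.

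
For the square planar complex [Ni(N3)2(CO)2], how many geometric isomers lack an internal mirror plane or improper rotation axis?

A square has two trans pairs of vertices; adjacent vertices are cis.
Working through the distinct placements yields 2 geometric isomers: N3 cis; N3 trans.
Each arrangement has an internal mirror plane or centre of symmetry, so none is chiral.

0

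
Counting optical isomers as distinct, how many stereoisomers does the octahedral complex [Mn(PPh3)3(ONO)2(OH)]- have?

The six octahedral sites form three mutually perpendicular trans pairs.
The distinct arrangements are (3 in all): PPh3 mer, ONO cis; PPh3 mer, ONO trans; PPh3 fac, ONO cis.
Each arrangement has an internal mirror plane or centre of symmetry, so none is chiral.

3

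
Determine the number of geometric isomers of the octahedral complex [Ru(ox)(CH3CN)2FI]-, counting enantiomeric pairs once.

4

The six octahedral sites form three mutually perpendicular trans pairs.
Each ox is bidentate and must span two cis positions.
There are 4 geometric isomers: CH3CN trans; CH3CN cis (3 arrangements, 2 chiral).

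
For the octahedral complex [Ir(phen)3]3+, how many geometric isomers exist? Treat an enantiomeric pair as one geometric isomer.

1

An octahedron has six vertices in three trans pairs; every non-trans pair is cis.
Each phen is bidentate and must span two cis positions.
Only one geometric arrangement is possible; it has no improper symmetry element, so it exists as a pair of enantiomers (2 stereoisomers).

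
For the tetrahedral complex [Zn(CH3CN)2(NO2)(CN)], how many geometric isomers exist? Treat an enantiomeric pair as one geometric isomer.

1

Only one geometric arrangement is possible.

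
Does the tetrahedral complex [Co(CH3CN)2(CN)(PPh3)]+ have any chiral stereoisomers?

In a tetrahedral complex all four positions are equivalent and every pair of ligands is adjacent — there is no cis/trans distinction.
Only one geometric arrangement is possible.

no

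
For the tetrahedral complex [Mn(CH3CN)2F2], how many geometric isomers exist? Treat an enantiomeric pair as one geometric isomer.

1

All four vertices of a tetrahedron are equivalent and mutually adjacent, so cis/trans isomerism cannot arise.
Only one geometric arrangement is possible.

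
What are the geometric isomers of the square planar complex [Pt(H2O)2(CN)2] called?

cis and trans

In a square planar complex each vertex has one trans partner and two cis neighbours.
The distinct arrangements are (2 in all): H2O cis; H2O trans.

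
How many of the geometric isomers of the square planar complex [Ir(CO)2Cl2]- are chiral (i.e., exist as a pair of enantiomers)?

0

In a square planar complex each vertex has one trans partner and two cis neighbours.
Working through the distinct placements yields 2 geometric isomers: CO cis; CO trans.
Each arrangement has an internal mirror plane or centre of symmetry, so none is chiral.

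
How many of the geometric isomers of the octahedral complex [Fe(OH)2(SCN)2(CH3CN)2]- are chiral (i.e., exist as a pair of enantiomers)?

There are 5 geometric isomers: OH trans, SCN trans, CH3CN trans; OH cis, SCN cis, CH3CN trans; OH cis, SCN trans, CH3CN cis; OH cis, SCN cis, CH3CN cis (chiral); OH trans, SCN cis, CH3CN cis.
One of these lacks any improper symmetry element and so occurs as an enantiomeric pair, giving 5 + 1 = 6 stereoisomers in total.

1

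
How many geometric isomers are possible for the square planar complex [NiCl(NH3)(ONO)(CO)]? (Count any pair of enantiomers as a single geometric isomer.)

3

A square has two trans pairs of vertices; adjacent vertices are cis.
The distinct arrangements are (3 in all): (CO/NH3 trans, Cl/ONO trans); (CO/ONO trans, Cl/NH3 trans); (CO/Cl trans, NH3/ONO trans).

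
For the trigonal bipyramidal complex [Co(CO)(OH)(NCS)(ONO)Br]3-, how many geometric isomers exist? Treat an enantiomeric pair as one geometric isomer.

In a trigonal bipyramid the two axial positions differ from the three equatorial ones.
Exhaustive case analysis gives 10 geometric isomers.

10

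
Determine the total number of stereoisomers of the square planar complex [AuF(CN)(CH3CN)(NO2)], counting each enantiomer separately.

The distinct arrangements are (3 in all): (CH3CN/F trans, CN/NO2 trans); (CH3CN/NO2 trans, CN/F trans); (CH3CN/CN trans, F/NO2 trans).
Each arrangement has an internal mirror plane or centre of symmetry, so none is chiral.

3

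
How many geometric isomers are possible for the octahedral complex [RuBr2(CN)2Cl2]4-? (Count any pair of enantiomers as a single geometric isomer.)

5

The six octahedral sites form three mutually perpendicular trans pairs.
There are 5 geometric isomers: Br trans, CN trans, Cl trans; Br trans, CN cis, Cl cis; Br cis, CN cis, Cl trans; Br cis, CN cis, Cl cis (chiral); Br cis, CN trans, Cl cis.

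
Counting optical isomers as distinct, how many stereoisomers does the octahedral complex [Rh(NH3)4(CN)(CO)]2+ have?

The six octahedral sites form three mutually perpendicular trans pairs.
Systematic placement gives 2 geometric isomers: CN and CO mutually trans; CN and CO mutually cis.
Each arrangement has an internal mirror plane or centre of symmetry, so none is chiral.

2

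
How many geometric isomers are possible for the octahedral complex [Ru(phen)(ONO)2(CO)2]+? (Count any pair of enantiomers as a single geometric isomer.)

An octahedron has six vertices in three trans pairs; every non-trans pair is cis.
Each phen is bidentate and must span two cis positions.
Working through the distinct placements yields 3 geometric isomers: ONO cis, CO trans; ONO cis, CO cis (chiral); ONO trans, CO cis.

3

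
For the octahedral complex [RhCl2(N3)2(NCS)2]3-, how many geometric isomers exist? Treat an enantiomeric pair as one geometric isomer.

An octahedron has six vertices in three trans pairs; every non-trans pair is cis.
The distinct arrangements are (5 in all): Cl trans, N3 trans, NCS trans; Cl trans, N3 cis, NCS cis; Cl cis, N3 cis, NCS trans; Cl cis, N3 cis, NCS cis (chiral); Cl cis, N3 trans, NCS cis.

5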